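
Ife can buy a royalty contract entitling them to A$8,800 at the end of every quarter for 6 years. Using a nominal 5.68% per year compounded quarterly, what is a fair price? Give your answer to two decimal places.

A$177,916.21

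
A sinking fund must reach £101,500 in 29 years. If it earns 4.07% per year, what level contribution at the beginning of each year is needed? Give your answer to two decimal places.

PMT = 101500 / ( [(1+0.0407)^29 − 1] / 0.0407 × (1+i) ) = 101500 / 55.745268 = 1,820.7824

£1,820.78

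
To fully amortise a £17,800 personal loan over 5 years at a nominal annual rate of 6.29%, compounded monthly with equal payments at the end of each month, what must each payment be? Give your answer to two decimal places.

Periodic rate i = 0.0629/12 = 0.00524167; n = 5 × 12 = 60 periods.
Annuity-PV factor = 51.366517; PMT = 17800 / 51.366517 = 346.5292

£346.53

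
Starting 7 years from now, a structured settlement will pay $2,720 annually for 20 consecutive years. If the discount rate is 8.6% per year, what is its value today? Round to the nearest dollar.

$15,577

Value one period before first payment (t=6): 2720 × [1 − (1+0.086)^(−20)] / 0.086 = 2720 × 9.394823 = 25,553.9187
PV₀ = 25,553.9187 / (1+0.086)^6 = 25,553.9187 / 1.640510 = 15,576.8113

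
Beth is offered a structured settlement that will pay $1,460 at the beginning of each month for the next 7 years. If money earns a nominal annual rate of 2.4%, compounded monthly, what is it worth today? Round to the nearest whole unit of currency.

$113,014

Periodic rate i = 0.024/12 = 0.002; n = 7 × 12 = 84 periods.
Annuity factor a(84|0.002) × (1+i) = 77.406666; PV = 1460 × 77.406666 = 113,013.7321
(annuity-due: payments at period start, so ×(1+i).)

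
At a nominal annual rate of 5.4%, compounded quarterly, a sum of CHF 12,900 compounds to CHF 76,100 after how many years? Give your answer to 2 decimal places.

Periodic rate i = 0.054/4 = 0.0135.
(1+i)^n = 76100/12900 = 5.89922, so n = ln 5.89922 / ln 1.0135 = 132.3536 quarters
= 132.3536/4 years

33.09 years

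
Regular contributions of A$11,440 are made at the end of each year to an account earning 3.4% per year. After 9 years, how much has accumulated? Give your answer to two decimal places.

A$118,132.05

Accumulation factor s(9|0.034) = 10.326229; FV = 11440 × 10.326229 = 118,132.0547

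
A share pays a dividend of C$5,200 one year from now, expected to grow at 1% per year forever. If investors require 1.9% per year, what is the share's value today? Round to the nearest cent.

C$577,777.78

PV = PMT / (i − g) = 5200 / (0.019 − 0.01) = 5200 / 0.009000 = 577,777.7778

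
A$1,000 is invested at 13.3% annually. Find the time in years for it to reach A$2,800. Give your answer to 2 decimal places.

8.25 years

(1+i)^n = 2800/1000 = 2.80000, so n = ln 2.80000 / ln 1.133 = 8.2456 years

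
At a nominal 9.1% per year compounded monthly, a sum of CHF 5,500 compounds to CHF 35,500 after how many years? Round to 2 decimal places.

20.57 years

Periodic rate i = 0.091/12 = 0.00758333.
n = ln(35500/5500) / ln(1+0.00758333) = ln(6.45455) / 0.007555 = 246.8369 months
= 246.8369/12 years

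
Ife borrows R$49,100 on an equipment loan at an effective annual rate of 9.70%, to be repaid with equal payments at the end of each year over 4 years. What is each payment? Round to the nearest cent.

R$15,389.14

PMT = 49100 / ( [1 − (1+0.097)^(−4)] / 0.097 ) = 49100 / 3.190561 = 15,389.1436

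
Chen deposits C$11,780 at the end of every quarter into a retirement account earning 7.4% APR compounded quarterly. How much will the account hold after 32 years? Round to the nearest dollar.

With 4 periods per year: i = 0.0185, n = 128.
Accumulation factor s(128|0.0185) = 510.675529; FV = 11780 × 510.675529 = 6,015,757.7318

C$6,015,758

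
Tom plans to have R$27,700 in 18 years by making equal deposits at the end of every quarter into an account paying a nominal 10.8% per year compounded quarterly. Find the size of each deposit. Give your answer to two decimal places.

Periodic rate i = 0.108/4 = 0.027; n = 18 × 4 = 72 periods.
FV-annuity factor = 215.141531; PMT = 27700 / 215.141531 = 128.7525

R$128.75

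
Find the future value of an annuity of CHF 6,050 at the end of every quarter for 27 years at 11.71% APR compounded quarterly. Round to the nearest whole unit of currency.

With 4 periods per year: i = 0.029275, n = 108.
FV = 6050 × [(1+0.029275)^108 − 1] / 0.029275 = 6050 × 736.561689 = 4,456,198.2171

CHF 4,456,198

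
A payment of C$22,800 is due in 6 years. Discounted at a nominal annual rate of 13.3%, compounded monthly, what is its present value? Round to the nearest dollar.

Periodic rate i = 0.133/12 = 0.0110833; n = 6 × 12 = 72 periods.
PV = 22,800 / (1 + 0.0110833)^72 = 22,800 / 2.211365 = 10,310.3720

C$10,310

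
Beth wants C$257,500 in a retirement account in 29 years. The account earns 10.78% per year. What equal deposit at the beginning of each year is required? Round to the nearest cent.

C$1,356.61

PMT = 257500 / ( [(1+0.1078)^29 − 1] / 0.1078 × (1+i) ) = 257500 / 189.812032 = 1,356.6053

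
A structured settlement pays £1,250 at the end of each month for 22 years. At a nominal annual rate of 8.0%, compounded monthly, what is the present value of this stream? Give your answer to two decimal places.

£155,052.62

i = 0.08/12 = 0.00666667 per month; n = 22·12 = 264.
PV = PMT · [1 − (1+i)^(−n)] / i = 1250 · 124.042099 = 155,052.6243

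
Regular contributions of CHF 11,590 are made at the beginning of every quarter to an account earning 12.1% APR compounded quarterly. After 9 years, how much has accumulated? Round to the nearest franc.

With 4 periods per year: i = 0.03025, n = 36.
FV = 11590 × [(1+0.03025)^36 − 1] / 0.03025 × (1+i) = 11590 × 65.517462 = 759,347.3793
Payments are at the start of each period, so multiply by (1+i).

CHF 759,347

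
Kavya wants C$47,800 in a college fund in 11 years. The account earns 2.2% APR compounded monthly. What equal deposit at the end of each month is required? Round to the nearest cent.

Periodic rate i = 0.022/12 = 0.00183333; n = 11 × 12 = 132 periods.
FV-annuity factor = 149.188363; PMT = 47800 / 149.188363 = 320.4003

C$320.40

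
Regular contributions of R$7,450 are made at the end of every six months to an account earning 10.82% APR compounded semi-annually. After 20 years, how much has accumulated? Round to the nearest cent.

Periodic rate i = 0.1082/2 = 0.0541; n = 20 × 2 = 40 periods.
FV = 7450 × [(1+0.0541)^40 − 1] / 0.0541 = 7450 × 133.596820 = 995,296.3069

R$995,296.31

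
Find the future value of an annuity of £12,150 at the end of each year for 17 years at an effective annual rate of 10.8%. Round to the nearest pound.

Accumulation factor s(17|0.108) = 43.676869; FV = 12150 × 43.676869 = 530,673.9543

£530,674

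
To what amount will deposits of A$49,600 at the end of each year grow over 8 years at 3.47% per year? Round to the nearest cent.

A$448,485.00

FV = PMT · [(1+i)^n − 1] / i = 49600 · 9.042036 = 448,485.0048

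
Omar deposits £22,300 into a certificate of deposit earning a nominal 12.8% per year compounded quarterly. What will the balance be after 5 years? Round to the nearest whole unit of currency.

£41,870

With 4 periods per year: i = 0.032, n = 20.
FV = 22,300 × (1 + 0.032)^20 = 41,869.5997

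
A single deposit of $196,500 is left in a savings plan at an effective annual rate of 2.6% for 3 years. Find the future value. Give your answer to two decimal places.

$212,228.96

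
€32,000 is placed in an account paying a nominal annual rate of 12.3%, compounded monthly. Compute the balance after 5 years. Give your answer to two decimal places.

€59,004.01

With 12 periods per year: i = 0.01025, n = 60.
FV = 32,000 × (1 + 0.01025)^60 = 59,004.0096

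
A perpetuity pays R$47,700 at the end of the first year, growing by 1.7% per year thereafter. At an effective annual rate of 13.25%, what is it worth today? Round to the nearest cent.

PV = D₁/(r − g) = 47700/(0.1325 − 0.017) = 412,987.0130

R$412,987.01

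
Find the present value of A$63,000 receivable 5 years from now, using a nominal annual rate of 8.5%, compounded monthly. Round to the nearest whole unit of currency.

Periodic rate i = 0.085/12 = 0.00708333; n = 5 × 12 = 60 periods.
PV = FV·(1+i)^(−n) = 63,000 × 0.654750 = 41,249.2473

A$41,249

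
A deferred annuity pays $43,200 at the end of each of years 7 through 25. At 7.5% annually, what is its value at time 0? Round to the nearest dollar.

Value one period before first payment (t=6): 43200 × [1 − (1+0.075)^(−19)] / 0.075 = 43200 × 9.959078 = 430,232.1787
Discount back 6 years: 430,232.1787 × (1+0.075)^(−6) = 430,232.1787 × 0.647962 = 278,773.8958

$278,774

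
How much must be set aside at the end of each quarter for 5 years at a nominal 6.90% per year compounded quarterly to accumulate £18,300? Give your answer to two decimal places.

i = 0.069/4 = 0.01725 per quarter; n = 5·4 = 20.
PMT = 18300 / ( [(1+0.01725)^20 − 1] / 0.01725 ) = 18300 / 23.643024 = 774.0126

£774.01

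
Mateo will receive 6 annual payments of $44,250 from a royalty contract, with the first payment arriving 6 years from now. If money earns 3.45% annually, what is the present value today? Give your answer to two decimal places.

$199,335.06

PV at t=5 (ordinary 6-year annuity): 44250 × a(6|0.0345) = 44250 × 5.337316 = 236,176.2186
PV₀ = 236,176.2186 / (1+0.0345)^5 = 236,176.2186 / 1.184820 = 199,335.0594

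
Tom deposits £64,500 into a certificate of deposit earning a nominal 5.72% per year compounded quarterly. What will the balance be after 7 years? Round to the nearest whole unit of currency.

£95,989

Periodic rate i = 0.0572/4 = 0.0143; n = 7 × 4 = 28 periods.
64,500 × (1+0.0143)^28 = 64,500 × 1.488195 = 95,988.5935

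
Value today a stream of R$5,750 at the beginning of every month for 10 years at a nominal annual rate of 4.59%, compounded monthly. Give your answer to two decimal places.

With 12 periods per year: i = 0.003825, n = 120.
PV = 5750 × [1 − (1+0.003825)^(−120)] / 0.003825 × (1+i) = 5750 × 96.454121 = 554,611.1934
(annuity-due: payments at period start, so ×(1+i).)

R$554,611.19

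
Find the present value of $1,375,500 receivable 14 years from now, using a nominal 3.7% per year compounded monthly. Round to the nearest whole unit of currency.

With 12 periods per year: i = 0.00308333, n = 168.
Discount factor = (1+0.00308333)^(−168) = 0.596186; PV = 1,375,500 × 0.596186 = 820,053.4540

$820,053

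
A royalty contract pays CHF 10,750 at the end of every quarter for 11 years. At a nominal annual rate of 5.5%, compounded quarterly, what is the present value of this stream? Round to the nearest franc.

CHF 353,124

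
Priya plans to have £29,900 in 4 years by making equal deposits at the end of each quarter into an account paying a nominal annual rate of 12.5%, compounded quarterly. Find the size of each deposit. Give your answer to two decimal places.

With 4 periods per year: i = 0.03125, n = 16.
FV-annuity factor = 20.356832; PMT = 29900 / 20.356832 = 1,468.7943

£1,468.79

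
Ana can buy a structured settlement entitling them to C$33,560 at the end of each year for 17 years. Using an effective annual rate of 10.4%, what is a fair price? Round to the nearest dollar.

C$262,670

PV = PMT · [1 − (1+i)^(−n)] / i = 33560 · 7.826870 = 262,669.7683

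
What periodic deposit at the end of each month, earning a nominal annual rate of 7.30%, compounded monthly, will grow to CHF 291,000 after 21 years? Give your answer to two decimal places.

CHF 490.29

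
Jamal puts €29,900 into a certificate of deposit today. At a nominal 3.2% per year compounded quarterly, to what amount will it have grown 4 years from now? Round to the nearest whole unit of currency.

€33,966

Periodic rate i = 0.032/4 = 0.008; n = 4 × 4 = 16 periods.
29,900 × (1+0.008)^16 = 29,900 × 1.135974 = 33,965.6322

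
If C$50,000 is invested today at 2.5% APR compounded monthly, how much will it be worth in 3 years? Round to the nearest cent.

C$53,890.00

With 12 periods per year: i = 0.00208333, n = 36.
50,000 × (1+0.00208333)^36 = 50,000 × 1.077800 = 53,890.0031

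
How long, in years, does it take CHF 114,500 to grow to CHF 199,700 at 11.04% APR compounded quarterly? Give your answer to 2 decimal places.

Periodic rate i = 0.1104/4 = 0.0276.
(1+i)^n = 199700/114500 = 1.74410, so n = ln 1.74410 / ln 1.0276 = 20.4305 quarters
= 20.4305/4 years

5.11 years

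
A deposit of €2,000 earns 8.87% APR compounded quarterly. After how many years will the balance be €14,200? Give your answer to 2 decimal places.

22.34 years

Periodic rate i = 0.0887/4 = 0.022175.
n = ln(14200/2000) / ln(1+0.022175) = ln(7.10000) / 0.021933 = 89.3686 quarters
= 89.3686/4 years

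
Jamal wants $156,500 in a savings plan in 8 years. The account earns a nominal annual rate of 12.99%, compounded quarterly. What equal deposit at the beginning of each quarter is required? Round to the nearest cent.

With 4 periods per year: i = 0.032475, n = 32.
PMT = 156500 / ( [(1+0.032475)^32 − 1] / 0.032475 × (1+i) ) = 156500 / 56.611875 = 2,764.4377

$2,764.44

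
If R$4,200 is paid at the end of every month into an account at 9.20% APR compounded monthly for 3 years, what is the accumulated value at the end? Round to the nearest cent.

With 12 periods per year: i = 0.00766667, n = 36.
Accumulation factor s(36|0.00766667) = 41.277573; FV = 4200 × 41.277573 = 173,365.8085

R$173,365.81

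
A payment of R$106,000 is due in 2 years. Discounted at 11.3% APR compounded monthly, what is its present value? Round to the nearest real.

R$84,648

Periodic rate i = 0.113/12 = 0.00941667; n = 2 × 12 = 24 periods.
PV = 106,000 / (1 + 0.00941667)^24 = 106,000 / 1.252251 = 84,647.5821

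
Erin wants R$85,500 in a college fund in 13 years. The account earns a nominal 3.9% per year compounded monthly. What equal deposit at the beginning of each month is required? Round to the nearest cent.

R$420.33

With 12 periods per year: i = 0.00325, n = 156.
PMT = 85500 / ( [(1+0.00325)^156 − 1] / 0.00325 × (1+i) ) = 85500 / 203.409229 = 420.3349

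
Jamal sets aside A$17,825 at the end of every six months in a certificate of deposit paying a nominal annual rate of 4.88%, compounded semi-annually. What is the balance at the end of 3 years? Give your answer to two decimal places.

A$113,690.12

i = 0.0488/2 = 0.0244 per half-year; n = 3·2 = 6.
Accumulation factor s(6|0.0244) = 6.378127; FV = 17825 × 6.378127 = 113,690.1180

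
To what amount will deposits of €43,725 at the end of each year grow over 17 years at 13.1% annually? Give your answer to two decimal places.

€2,372,190.31

FV = 43725 × [(1+0.131)^17 − 1] / 0.131 = 43725 × 54.252494 = 2,372,190.3073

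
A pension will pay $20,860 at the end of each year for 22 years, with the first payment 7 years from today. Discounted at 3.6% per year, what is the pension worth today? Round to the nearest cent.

Value one period before first payment (t=6): 20860 × [1 − (1+0.036)^(−22)] / 0.036 = 20860 × 15.019769 = 313,312.3914
PV₀ = 313,312.3914 / (1+0.036)^6 = 313,312.3914 / 1.236399 = 253,407.2518

$253,407.25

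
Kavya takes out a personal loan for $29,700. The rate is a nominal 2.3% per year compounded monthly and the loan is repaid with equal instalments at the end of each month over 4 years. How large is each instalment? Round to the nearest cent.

$648.24

With 12 periods per year: i = 0.00191667, n = 48.
Annuity-PV factor = 45.816278; PMT = 29700 / 45.816278 = 648.2412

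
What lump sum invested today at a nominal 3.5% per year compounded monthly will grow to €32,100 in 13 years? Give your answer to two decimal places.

€20,379.27

Periodic rate i = 0.035/12 = 0.00291667; n = 13 × 12 = 156 periods.
Discount factor = (1+0.00291667)^(−156) = 0.634868; PV = 32,100 × 0.634868 = 20,379.2716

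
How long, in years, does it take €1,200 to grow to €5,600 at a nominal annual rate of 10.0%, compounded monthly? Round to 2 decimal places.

15.47 years

Periodic rate i = 0.1/12 = 0.00833333.
n = ln(5600/1200) / ln(1+0.00833333) = ln(4.66667) / 0.008299 = 185.6226 months
= 185.6226/12 years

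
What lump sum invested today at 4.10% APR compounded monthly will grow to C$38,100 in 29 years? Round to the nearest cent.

C$11,625.96

i = 0.041/12 = 0.00341667 per month; n = 29·12 = 348.
PV = 38,100 / (1 + 0.00341667)^348 = 38,100 / 3.277148 = 11,625.9640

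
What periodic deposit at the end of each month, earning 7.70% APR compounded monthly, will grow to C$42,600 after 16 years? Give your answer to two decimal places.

i = 0.077/12 = 0.00641667 per month; n = 16·12 = 192.
PMT = 42600 / ( [(1+0.00641667)^192 − 1] / 0.00641667 ) = 42600 / 376.303324 = 113.2065

C$113.21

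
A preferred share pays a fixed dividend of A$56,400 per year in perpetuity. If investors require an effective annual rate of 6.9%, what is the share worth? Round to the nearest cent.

A$817,391.30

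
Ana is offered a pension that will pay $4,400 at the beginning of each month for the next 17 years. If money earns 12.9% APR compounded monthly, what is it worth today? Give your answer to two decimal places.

i = 0.129/12 = 0.01075 per month; n = 17·12 = 204.
PV = 4400 × [1 − (1+0.01075)^(−204)] / 0.01075 × (1+i) = 4400 × 83.408493 = 366,997.3702
(annuity-due: payments at period start, so ×(1+i).)

$366,997.37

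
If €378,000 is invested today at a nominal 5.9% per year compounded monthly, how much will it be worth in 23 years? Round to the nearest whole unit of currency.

Periodic rate i = 0.059/12 = 0.00491667; n = 23 × 12 = 276 periods.
378,000 × (1+0.00491667)^276 = 378,000 × 3.871627 = 1,463,475.1581

€1,463,475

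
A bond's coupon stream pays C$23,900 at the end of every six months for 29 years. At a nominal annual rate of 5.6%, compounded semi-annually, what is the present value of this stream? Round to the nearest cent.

C$681,527.55

i = 0.056/2 = 0.028 per half-year; n = 29·2 = 58.
PV = 23900 × [1 − (1+0.028)^(−58)] / 0.028 = 23900 × 28.515797 = 681,527.5521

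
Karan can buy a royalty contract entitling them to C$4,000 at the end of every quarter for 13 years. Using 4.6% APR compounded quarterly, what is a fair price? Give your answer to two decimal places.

C$155,899.11

With 4 periods per year: i = 0.0115, n = 52.
PV = 4000 × [1 − (1+0.0115)^(−52)] / 0.0115 = 4000 × 38.974778 = 155,899.1106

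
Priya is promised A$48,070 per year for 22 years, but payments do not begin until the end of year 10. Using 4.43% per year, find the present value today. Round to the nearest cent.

PV at t=9 (ordinary 22-year annuity): 48070 × a(22|0.0443) = 48070 × 13.874948 = 666,968.7386
PV₀ = 666,968.7386 / (1+0.0443)^9 = 666,968.7386 / 1.477160 = 451,521.0236

A$451,521.02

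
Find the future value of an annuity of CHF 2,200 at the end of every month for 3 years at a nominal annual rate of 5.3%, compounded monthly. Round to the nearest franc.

CHF 85,639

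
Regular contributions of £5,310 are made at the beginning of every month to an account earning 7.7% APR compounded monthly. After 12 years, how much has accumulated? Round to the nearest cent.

£1,259,192.69

Periodic rate i = 0.077/12 = 0.00641667; n = 12 × 12 = 144 periods.
Accumulation factor s(144|0.00641667) × (1+i) = 237.136100; FV = 5310 × 237.136100 = 1,259,192.6893
(Beginning-of-period payments → annuity-due factor ×(1+i).)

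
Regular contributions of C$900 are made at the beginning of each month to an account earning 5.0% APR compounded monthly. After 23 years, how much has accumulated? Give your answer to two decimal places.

C$466,477.37

i = 0.05/12 = 0.00416667 per month; n = 23·12 = 276.
FV = 900 × [(1+0.00416667)^276 − 1] / 0.00416667 × (1+i) = 900 × 518.308184 = 466,477.3656
(annuity-due: payments at period start, so ×(1+i).)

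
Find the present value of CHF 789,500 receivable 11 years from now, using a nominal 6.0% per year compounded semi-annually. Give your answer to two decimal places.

i = 0.06/2 = 0.03 per half-year; n = 11·2 = 22.
Discount factor = (1+0.03)^(−22) = 0.521893; PV = 789,500 × 0.521893 = 412,034.1294

CHF 412,034.13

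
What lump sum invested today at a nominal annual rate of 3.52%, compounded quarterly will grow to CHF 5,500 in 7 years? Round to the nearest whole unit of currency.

CHF 4,303

i = 0.0352/4 = 0.0088 per quarter; n = 7·4 = 28.
PV = 5,500 / (1 + 0.0088)^28 = 5,500 / 1.278033 = 4,303.4883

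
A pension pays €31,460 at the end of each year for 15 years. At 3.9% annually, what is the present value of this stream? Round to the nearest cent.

€352,243.05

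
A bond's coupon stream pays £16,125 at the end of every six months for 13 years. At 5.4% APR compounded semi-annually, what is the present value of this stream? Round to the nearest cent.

Periodic rate i = 0.054/2 = 0.027; n = 13 × 2 = 26 periods.
PV = 16125 × [1 − (1+0.027)^(−26)] / 0.027 = 16125 × 18.510054 = 298,474.6218

£298,474.62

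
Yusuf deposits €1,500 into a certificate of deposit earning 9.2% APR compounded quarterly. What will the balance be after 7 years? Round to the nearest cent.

€2,835.37

With 4 periods per year: i = 0.023, n = 28.
1,500 × (1+0.023)^28 = 1,500 × 1.890243 = 2,835.3652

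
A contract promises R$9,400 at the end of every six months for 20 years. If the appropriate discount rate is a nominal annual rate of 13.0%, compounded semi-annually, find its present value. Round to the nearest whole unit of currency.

R$132,968

i = 0.13/2 = 0.065 per half-year; n = 20·2 = 40.
Annuity factor a(40|0.065) = 14.145527; PV = 9400 × 14.145527 = 132,967.9526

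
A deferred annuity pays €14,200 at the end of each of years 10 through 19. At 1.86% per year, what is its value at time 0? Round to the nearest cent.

Value one period before first payment (t=9): 14200 × [1 − (1+0.0186)^(−10)] / 0.0186 = 14200 × 9.048739 = 128,492.0967
Discount back 9 years: 128,492.0967 × (1+0.0186)^(−9) = 128,492.0967 × 0.847163 = 108,853.7436

€108,853.74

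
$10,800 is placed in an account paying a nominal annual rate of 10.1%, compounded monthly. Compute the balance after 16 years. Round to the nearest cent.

$53,989.17

Periodic rate i = 0.101/12 = 0.00841667; n = 16 × 12 = 192 periods.
10,800 × (1+0.00841667)^192 = 10,800 × 4.998997 = 53,989.1655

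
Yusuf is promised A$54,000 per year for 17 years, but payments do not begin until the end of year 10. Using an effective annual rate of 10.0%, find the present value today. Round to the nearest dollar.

PV at t=9 (ordinary 17-year annuity): 54000 × a(17|0.1) = 54000 × 8.021553 = 433,163.8788
Discount back 9 years: 433,163.8788 × (1+0.1)^(−9) = 433,163.8788 × 0.424098 = 183,703.7694

A$183,704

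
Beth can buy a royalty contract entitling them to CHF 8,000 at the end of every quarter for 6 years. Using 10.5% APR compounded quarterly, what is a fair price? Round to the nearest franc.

CHF 141,124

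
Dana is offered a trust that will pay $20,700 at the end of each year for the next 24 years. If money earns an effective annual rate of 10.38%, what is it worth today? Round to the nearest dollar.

Annuity factor a(24|0.1038) = 8.733516; PV = 20700 × 8.733516 = 180,783.7794

$180,784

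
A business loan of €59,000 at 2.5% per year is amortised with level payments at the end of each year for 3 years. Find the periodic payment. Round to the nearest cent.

PMT = 59000 / ( [1 − (1+0.025)^(−3)] / 0.025 ) = 59000 / 2.856024 = 20,658.0929

€20,658.09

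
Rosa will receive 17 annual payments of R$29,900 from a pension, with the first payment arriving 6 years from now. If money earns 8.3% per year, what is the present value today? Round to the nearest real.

PV at t=5 (ordinary 17-year annuity): 29900 × a(17|0.083) = 29900 × 8.941930 = 267,363.7170
Discount back 5 years: 267,363.7170 × (1+0.083)^(−5) = 267,363.7170 × 0.671209 = 179,456.9107

R$179,457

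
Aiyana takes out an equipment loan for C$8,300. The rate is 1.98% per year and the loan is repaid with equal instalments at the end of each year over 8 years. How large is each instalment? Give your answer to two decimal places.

C$1,132.05

Annuity-PV factor = 7.331800; PMT = 8300 / 7.331800 = 1,132.0549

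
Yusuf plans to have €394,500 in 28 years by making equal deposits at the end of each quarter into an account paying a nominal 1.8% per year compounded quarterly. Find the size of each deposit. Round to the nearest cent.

€2,716.70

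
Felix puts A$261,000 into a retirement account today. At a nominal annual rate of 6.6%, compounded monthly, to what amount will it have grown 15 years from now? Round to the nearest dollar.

A$700,509

With 12 periods per year: i = 0.0055, n = 180.
FV = PV·(1+i)^n = 261,000 × 2.683944 = 700,509.4449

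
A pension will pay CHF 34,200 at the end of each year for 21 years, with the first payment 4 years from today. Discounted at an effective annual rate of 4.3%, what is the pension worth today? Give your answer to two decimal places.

CHF 411,421.42

PV at t=3 (ordinary 21-year annuity): 34200 × a(21|0.043) = 34200 × 13.649405 = 466,809.6537
PV₀ = 466,809.6537 / (1+0.043)^3 = 466,809.6537 / 1.134627 = 411,421.4244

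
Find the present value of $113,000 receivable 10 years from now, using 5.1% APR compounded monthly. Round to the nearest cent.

Periodic rate i = 0.051/12 = 0.00425; n = 10 × 12 = 120 periods.
Discount factor = (1+0.00425)^(−120) = 0.601145; PV = 113,000 × 0.601145 = 67,929.3713

$67,929.37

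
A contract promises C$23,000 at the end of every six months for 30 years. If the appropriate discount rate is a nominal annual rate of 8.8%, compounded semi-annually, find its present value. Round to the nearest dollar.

With 2 periods per year: i = 0.044, n = 60.
PV = PMT · [1 − (1+i)^(−n)] / i = 23000 · 21.011272 = 483,259.2618

C$483,259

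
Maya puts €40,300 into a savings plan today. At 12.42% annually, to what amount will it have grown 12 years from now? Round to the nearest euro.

FV = 40,300 × (1 + 0.1242)^12 = 164,220.7449

€164,221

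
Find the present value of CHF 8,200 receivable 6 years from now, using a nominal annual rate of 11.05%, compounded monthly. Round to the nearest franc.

CHF 4,238

Periodic rate i = 0.1105/12 = 0.00920833; n = 6 × 12 = 72 periods.
Discount factor = (1+0.00920833)^(−72) = 0.516869; PV = 8,200 × 0.516869 = 4,238.3248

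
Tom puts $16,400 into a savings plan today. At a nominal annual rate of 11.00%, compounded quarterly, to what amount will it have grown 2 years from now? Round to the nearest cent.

$20,375.04

With 4 periods per year: i = 0.0275, n = 8.
FV = 16,400 × (1 + 0.0275)^8 = 20,375.0411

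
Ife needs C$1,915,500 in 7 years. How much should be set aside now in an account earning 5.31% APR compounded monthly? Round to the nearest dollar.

C$1,321,938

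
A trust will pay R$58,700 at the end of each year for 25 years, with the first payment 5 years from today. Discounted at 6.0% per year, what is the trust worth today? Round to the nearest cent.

PV at t=4 (ordinary 25-year annuity): 58700 × a(25|0.06) = 58700 × 12.783356 = 750,383.0065
PV₀ = 750,383.0065 / (1+0.06)^4 = 750,383.0065 / 1.262477 = 594,373.6244

R$594,373.62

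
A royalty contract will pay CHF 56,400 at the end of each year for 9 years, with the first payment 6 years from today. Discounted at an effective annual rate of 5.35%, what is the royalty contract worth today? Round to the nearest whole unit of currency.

Value one period before first payment (t=5): 56400 × [1 − (1+0.0535)^(−9)] / 0.0535 = 56400 × 6.998335 = 394,706.1199
PV₀ = 394,706.1199 / (1+0.0535)^5 = 394,706.1199 / 1.297695 = 304,159.3423

CHF 304,159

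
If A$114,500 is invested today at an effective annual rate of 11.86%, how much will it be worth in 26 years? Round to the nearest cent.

A$2,110,331.48

114,500 × (1+0.1186)^26 = 114,500 × 18.430843 = 2,110,331.4755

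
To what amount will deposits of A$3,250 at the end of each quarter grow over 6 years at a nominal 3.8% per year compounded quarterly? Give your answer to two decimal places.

A$87,145.93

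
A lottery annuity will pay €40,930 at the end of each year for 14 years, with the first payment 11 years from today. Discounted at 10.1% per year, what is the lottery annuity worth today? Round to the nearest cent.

€114,571.72

PV at t=10 (ordinary 14-year annuity): 40930 × a(14|0.101) = 40930 × 7.326708 = 299,882.1526
PV₀ = 299,882.1526 / (1+0.101)^10 = 299,882.1526 / 2.617419 = 114,571.7192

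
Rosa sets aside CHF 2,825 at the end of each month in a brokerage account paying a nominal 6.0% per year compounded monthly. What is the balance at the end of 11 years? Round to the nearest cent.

i = 0.06/12 = 0.005 per month; n = 11·12 = 132.
Accumulation factor s(132|0.005) = 186.322629; FV = 2825 × 186.322629 = 526,361.4261

CHF 526,361.43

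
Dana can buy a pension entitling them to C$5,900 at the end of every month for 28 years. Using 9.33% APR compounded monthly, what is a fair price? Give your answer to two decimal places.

C$702,609.79

i = 0.0933/12 = 0.007775 per month; n = 28·12 = 336.
PV = 5900 × [1 − (1+0.007775)^(−336)] / 0.007775 = 5900 × 119.086406 = 702,609.7942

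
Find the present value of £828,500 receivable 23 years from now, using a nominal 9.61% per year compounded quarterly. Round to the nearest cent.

£93,265.51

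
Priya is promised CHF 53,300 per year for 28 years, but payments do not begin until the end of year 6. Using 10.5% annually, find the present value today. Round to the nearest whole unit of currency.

CHF 289,306

Value one period before first payment (t=5): 53300 × [1 − (1+0.105)^(−28)] / 0.105 = 53300 × 8.942153 = 476,616.7326
PV₀ = 476,616.7326 / (1+0.105)^5 = 476,616.7326 / 1.647447 = 289,306.3026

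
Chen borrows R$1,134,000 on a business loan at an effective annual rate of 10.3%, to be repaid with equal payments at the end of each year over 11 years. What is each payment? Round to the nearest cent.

R$177,012.72

Annuity-PV factor = 6.406319; PMT = 1.134e+06 / 6.406319 = 177,012.7238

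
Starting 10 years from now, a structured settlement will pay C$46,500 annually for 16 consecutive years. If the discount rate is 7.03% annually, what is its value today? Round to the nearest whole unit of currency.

C$237,858

PV at t=9 (ordinary 16-year annuity): 46500 × a(16|0.0703) = 46500 × 9.427900 = 438,397.3328
Discount back 9 years: 438,397.3328 × (1+0.0703)^(−9) = 438,397.3328 × 0.542563 = 237,858.2254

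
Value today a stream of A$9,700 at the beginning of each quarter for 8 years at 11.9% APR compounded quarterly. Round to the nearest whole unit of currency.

A$204,349

Periodic rate i = 0.119/4 = 0.02975; n = 8 × 4 = 32 periods.
PV = PMT · [1 − (1+i)^(−n)] / i × (1+i) = 9700 · 21.066942 = 204,349.3372
(Beginning-of-period payments → annuity-due factor ×(1+i).)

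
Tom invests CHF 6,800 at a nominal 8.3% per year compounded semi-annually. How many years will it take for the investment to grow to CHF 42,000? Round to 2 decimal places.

Periodic rate i = 0.083/2 = 0.0415.
n = ln(42000/6800) / ln(1+0.0415) = ln(6.17647) / 0.040662 = 44.7776 half-years
= 44.7776/2 years

22.39 years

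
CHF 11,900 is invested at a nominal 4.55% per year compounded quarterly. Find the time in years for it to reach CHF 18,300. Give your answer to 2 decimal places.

Periodic rate i = 0.0455/4 = 0.011375.
(1+i)^n = 18300/11900 = 1.53782, so n = ln 1.53782 / ln 1.01137 = 38.0489 quarters
= 38.0489/4 years

9.51 years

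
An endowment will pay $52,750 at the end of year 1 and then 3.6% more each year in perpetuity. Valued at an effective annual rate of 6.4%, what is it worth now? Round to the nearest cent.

$1,883,928.57

PV = PMT / (i − g) = 52750 / (0.064 − 0.036) = 52750 / 0.028000 = 1,883,928.5714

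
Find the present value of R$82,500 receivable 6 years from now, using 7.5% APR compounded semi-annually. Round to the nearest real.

Periodic rate i = 0.075/2 = 0.0375; n = 6 × 2 = 12 periods.
Discount factor = (1+0.0375)^(−12) = 0.642899; PV = 82,500 × 0.642899 = 53,039.1657

R$53,039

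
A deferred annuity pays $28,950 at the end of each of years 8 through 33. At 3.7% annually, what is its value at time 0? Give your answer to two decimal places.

$370,819.28

Value one period before first payment (t=7): 28950 × [1 − (1+0.037)^(−26)] / 0.037 = 28950 × 16.518288 = 478,204.4356
PV₀ = 478,204.4356 / (1+0.037)^7 = 478,204.4356 / 1.289589 = 370,819.2792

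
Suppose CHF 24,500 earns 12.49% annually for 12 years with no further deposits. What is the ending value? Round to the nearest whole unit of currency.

CHF 100,585

FV = PV·(1+i)^n = 24,500 × 4.105509 = 100,584.9688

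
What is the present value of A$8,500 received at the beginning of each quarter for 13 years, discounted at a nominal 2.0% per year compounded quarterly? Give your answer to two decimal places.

i = 0.02/4 = 0.005 per quarter; n = 13·4 = 52.
Annuity factor a(52|0.005) × (1+i) = 45.918195; PV = 8500 × 45.918195 = 390,304.6607
(Beginning-of-period payments → annuity-due factor ×(1+i).)

A$390,304.66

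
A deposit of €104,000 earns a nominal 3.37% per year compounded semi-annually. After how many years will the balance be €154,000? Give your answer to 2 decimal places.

11.75 years

Periodic rate i = 0.0337/2 = 0.01685.
n = ln(154000/104000) / ln(1+0.01685) = ln(1.48077) / 0.016710 = 23.4932 half-years
= 23.4932/2 years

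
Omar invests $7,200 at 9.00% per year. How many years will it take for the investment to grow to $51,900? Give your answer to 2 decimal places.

22.92 years

n = ln(51900/7200) / ln(1+0.09) = ln(7.20833) / 0.086178 = 22.9205 years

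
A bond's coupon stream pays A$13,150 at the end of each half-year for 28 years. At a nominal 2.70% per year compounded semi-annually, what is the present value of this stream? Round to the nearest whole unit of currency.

With 2 periods per year: i = 0.0135, n = 56.
PV = PMT · [1 − (1+i)^(−n)] / i = 13150 · 39.116921 = 514,387.5052

A$514,388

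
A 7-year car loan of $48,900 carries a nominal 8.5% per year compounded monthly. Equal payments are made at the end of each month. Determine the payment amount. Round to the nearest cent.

$774.40

With 12 periods per year: i = 0.00708333, n = 84.
Annuity-PV factor = 63.145324; PMT = 48900 / 63.145324 = 774.4041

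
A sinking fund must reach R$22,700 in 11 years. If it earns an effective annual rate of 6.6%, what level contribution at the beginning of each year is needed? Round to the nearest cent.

R$1,378.02

PMT = 22700 / ( [(1+0.066)^11 − 1] / 0.066 × (1+i) ) = 22700 / 16.472884 = 1,378.0222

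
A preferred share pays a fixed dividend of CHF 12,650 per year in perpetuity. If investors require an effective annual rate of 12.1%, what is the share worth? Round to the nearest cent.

PV = C/r = 12650/0.121 = 104,545.4545

CHF 104,545.45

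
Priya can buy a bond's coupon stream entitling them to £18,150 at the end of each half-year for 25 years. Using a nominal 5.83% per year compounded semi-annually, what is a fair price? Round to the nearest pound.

With 2 periods per year: i = 0.02915, n = 50.
PV = PMT · [1 − (1+i)^(−n)] / i = 18150 · 26.150251 = 474,627.0474

£474,627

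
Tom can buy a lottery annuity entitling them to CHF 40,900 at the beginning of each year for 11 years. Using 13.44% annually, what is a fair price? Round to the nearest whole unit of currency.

CHF 258,985

Annuity factor a(11|0.1344) × (1+i) = 6.332146; PV = 40900 × 6.332146 = 258,984.7863
(Beginning-of-period payments → annuity-due factor ×(1+i).)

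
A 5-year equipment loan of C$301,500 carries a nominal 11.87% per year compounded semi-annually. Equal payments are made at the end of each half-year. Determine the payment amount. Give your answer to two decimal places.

Periodic rate i = 0.1187/2 = 0.05935; n = 5 × 2 = 10 periods.
Annuity-PV factor = 7.382806; PMT = 301500 / 7.382806 = 40,838.1320

C$40,838.13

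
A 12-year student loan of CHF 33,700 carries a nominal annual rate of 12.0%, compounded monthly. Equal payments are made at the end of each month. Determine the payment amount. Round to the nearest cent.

Periodic rate i = 0.12/12 = 0.01; n = 12 × 12 = 144 periods.
Annuity-PV factor = 76.137157; PMT = 33700 / 76.137157 = 442.6223

CHF 442.62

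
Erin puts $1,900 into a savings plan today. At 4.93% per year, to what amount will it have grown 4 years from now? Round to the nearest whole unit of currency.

$2,303

1,900 × (1+0.0493)^4 = 1,900 × 1.212268 = 2,303.3095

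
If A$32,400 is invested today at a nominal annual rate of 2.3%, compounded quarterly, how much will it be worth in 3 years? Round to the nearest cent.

A$34,707.67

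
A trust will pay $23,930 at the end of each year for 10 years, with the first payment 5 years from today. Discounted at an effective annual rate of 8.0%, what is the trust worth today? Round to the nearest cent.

Value one period before first payment (t=4): 23930 × [1 − (1+0.08)^(−10)] / 0.08 = 23930 × 6.710081 = 160,572.2479
PV₀ = 160,572.2479 / (1+0.08)^4 = 160,572.2479 / 1.360489 = 118,025.3957

$118,025.40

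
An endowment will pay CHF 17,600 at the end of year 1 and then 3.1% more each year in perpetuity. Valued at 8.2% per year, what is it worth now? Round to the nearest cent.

PV = D₁/(r − g) = 17600/(0.082 − 0.031) = 345,098.0392

CHF 345,098.04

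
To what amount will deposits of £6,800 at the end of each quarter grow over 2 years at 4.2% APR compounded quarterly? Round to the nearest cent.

With 4 periods per year: i = 0.0105, n = 8.
Accumulation factor s(8|0.0105) = 8.300256; FV = 6800 × 8.300256 = 56,441.7389

£56,441.74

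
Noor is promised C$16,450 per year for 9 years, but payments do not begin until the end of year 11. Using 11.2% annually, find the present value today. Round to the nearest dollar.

C$31,263

Value one period before first payment (t=10): 16450 × [1 − (1+0.112)^(−9)] / 0.112 = 16450 × 5.494266 = 90,380.6789
Discount back 10 years: 90,380.6789 × (1+0.112)^(−10) = 90,380.6789 × 0.345901 = 31,262.7895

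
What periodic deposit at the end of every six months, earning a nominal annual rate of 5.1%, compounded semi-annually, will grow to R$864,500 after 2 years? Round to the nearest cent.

R$208,031.65

i = 0.051/2 = 0.0255 per half-year; n = 2·2 = 4.
FV-annuity factor = 4.155618; PMT = 864500 / 4.155618 = 208,031.6543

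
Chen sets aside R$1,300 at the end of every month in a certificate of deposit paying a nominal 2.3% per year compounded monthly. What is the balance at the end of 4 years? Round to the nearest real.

With 12 periods per year: i = 0.00191667, n = 48.
FV = PMT · [(1+i)^n − 1] / i = 1300 · 50.226932 = 65,295.0119

R$65,295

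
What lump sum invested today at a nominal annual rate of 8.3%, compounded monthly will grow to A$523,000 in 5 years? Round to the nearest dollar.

A$345,852

With 12 periods per year: i = 0.00691667, n = 60.
Discount factor = (1+0.00691667)^(−60) = 0.661284; PV = 523,000 × 0.661284 = 345,851.7063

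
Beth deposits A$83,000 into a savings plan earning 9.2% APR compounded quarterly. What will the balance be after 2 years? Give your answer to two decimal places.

i = 0.092/4 = 0.023 per quarter; n = 2·4 = 8.
FV = PV·(1+i)^n = 83,000 × 1.199513 = 99,559.6044

A$99,559.60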